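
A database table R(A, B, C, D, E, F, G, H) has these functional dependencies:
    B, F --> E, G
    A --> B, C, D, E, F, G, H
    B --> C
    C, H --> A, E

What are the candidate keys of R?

{A}, {B, H}, {C, H}

{A}⁺ = {A, B, C, D, E, F, G, H}, which is every attribute, so {A} is a candidate key.
{B, H}⁺ = {A, B, C, D, E, F, G, H}, which is every attribute, so {B, H} is a candidate key.
{C, H}⁺ = {A, B, C, D, E, F, G, H}, which is every attribute, so {C, H} is a candidate key.
These are minimal and exhaustive — every other superkey contains one of them.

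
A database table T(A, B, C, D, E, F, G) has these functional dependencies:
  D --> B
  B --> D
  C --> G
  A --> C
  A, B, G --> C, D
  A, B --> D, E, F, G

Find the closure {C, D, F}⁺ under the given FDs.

Start with {C, D, F}.
D --> B applies; add {B} → now {B, C, D, F}.
C --> G applies; add {G} → now {B, C, D, F, G}.
No further FD applies.

{B, C, D, F, G}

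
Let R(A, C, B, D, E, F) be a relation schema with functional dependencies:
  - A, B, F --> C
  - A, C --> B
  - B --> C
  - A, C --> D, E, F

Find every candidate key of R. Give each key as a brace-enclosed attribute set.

Attributes never on any right-hand side: {A} — every candidate key must contain it.
{A, B}⁺ = {A, B, C, D, E, F} — all of the relation — so {A, B} is a candidate key.
{A, C}⁺ = {A, B, C, D, E, F} — all of the relation — so {A, C} is a candidate key.
Any other superkey properly contains one of these, so there are no further candidate keys.

{A, B}, {A, C}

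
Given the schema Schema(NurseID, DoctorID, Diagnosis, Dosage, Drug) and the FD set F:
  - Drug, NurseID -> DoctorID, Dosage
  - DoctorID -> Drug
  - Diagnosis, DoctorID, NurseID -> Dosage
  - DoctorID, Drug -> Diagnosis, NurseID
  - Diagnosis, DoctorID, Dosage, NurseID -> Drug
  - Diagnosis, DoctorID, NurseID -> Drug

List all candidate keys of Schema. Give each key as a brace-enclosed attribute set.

{DoctorID}⁺ = {Diagnosis, DoctorID, Dosage, Drug, NurseID}, which is every attribute, so {DoctorID} is a candidate key.
{Drug, NurseID}⁺ = {Diagnosis, DoctorID, Dosage, Drug, NurseID}, which is every attribute, so {Drug, NurseID} is a candidate key.
No proper subset of any of these is a key, and no other minimal superkey exists.

{DoctorID}, {Drug, NurseID}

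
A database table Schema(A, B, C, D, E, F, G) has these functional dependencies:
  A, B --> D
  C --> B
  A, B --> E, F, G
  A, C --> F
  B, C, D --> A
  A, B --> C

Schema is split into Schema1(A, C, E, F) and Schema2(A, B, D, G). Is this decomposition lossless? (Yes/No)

The shared attributes are {A} and {A}⁺ = {A}.
Schema1 ⊄ {A} and Schema2 ⊄ {A}, so the split is lossy.

No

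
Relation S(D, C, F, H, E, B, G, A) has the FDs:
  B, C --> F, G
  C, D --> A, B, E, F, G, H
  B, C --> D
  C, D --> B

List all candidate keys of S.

{B, C}, {C, D}

Attributes never on any right-hand side: {C} — every candidate key must contain it.
{B, C}⁺ = {A, B, C, D, E, F, G, H} — all of the relation — so {B, C} is a candidate key.
{C, D}⁺ = {A, B, C, D, E, F, G, H} — all of the relation — so {C, D} is a candidate key.
These are minimal and exhaustive — every other superkey contains one of them.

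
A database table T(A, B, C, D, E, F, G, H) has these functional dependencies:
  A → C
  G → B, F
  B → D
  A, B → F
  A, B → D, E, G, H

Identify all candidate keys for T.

Attributes never on any right-hand side: {A} — every candidate key must contain it.
{A, B}⁺ = {A, B, C, D, E, F, G, H}, which is every attribute, so {A, B} is a candidate key.
{A, G}⁺ = {A, B, C, D, E, F, G, H}, which is every attribute, so {A, G} is a candidate key.
No proper subset of any of these is a key, and no other minimal superkey exists.

{A, B}, {A, G}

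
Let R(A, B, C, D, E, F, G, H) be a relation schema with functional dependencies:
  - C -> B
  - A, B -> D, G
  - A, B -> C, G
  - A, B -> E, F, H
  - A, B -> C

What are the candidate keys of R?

{A} never appears on the right of any FD, so every key must include it.
{A, B}⁺ = {A, B, C, D, E, F, G, H} — all of the relation — so {A, B} is a candidate key.
{A, C}⁺ = {A, B, C, D, E, F, G, H} — all of the relation — so {A, C} is a candidate key.
No proper subset of any of these is a key, and no other minimal superkey exists.

{A, B}, {A, C}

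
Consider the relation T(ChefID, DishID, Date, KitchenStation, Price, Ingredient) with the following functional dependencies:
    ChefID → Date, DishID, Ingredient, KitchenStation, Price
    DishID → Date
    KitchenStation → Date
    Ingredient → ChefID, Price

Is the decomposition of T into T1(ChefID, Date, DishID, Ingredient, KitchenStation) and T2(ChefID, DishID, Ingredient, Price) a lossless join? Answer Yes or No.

Yes

The shared attributes are {ChefID, DishID, Ingredient} and {ChefID, DishID, Ingredient}⁺ = {ChefID, Date, DishID, Ingredient, KitchenStation, Price}.
Since T1 ⊆ {ChefID, Date, DishID, Ingredient, KitchenStation, Price}, the intersection is a superkey of T1; the decomposition is lossless.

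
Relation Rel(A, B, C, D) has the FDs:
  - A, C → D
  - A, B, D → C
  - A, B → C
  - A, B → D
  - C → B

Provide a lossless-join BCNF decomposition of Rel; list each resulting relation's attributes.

Candidate keys of the original relation: {A, B}, {A, C}.
In {A, B, C, D}, {C} is not a superkey ({C}⁺ restricted to this set is {B, C}), so split on C → B into {B, C} and {A, C, D}.
{B, C} has no BCNF violation.
{A, C, D} has no BCNF violation.

{A, C, D}; {B, C}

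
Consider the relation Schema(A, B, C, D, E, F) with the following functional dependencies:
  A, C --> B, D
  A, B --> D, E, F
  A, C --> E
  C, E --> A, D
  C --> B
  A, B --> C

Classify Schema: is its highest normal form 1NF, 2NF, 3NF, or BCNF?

Candidate keys: {A, B}, {A, C}, {C, E}. Prime attributes: {A, B, C, E}.
C --> B breaks BCNF: {C}⁺ = {B, C}, so {C} is not a superkey.
But every attribute on its right side ({B}) is prime, and the same holds for every other non-superkey FD, so 3NF still holds.

3NF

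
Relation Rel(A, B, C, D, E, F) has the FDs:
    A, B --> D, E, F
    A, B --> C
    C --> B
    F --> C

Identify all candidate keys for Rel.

{A, B}, {A, C}, {A, F}

{A} never appears on the right of any FD, so every key must include it.
{A, B} is a candidate key since {A, B}⁺ = {A, B, C, D, E, F} covers every attribute.
{A, C} is a candidate key since {A, C}⁺ = {A, B, C, D, E, F} covers every attribute.
{A, F} is a candidate key since {A, F}⁺ = {A, B, C, D, E, F} covers every attribute.
These are minimal and exhaustive — every other superkey contains one of them.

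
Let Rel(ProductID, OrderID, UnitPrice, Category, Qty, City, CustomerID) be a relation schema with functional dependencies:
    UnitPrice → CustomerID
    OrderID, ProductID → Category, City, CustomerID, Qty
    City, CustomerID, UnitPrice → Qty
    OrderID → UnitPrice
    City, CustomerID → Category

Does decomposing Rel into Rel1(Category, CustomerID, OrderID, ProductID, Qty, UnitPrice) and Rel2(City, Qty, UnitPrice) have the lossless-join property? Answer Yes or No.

No

Rel1 ∩ Rel2 = {Qty, UnitPrice}; its closure under F is {CustomerID, Qty, UnitPrice}.
The closure covers neither Rel1 nor Rel2 entirely; the join is not lossless.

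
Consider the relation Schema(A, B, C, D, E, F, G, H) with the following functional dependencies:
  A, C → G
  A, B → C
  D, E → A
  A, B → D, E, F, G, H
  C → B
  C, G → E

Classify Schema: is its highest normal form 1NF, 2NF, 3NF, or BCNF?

Candidate keys: {A, B}, {A, C}, {B, D, E}, {C, D, E}, {C, D, G}. Prime attributes: {A, B, C, D, E, G}.
D, E → A breaks BCNF: {D, E}⁺ = {A, D, E}, so {D, E} is not a superkey.
But every attribute on its right side ({A}) is prime, and the same holds for every other non-superkey FD, so 3NF still holds.

3NF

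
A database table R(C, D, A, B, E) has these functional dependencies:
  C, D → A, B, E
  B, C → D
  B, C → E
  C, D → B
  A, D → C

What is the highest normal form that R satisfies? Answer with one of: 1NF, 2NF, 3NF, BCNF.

BCNF

Candidate keys: {A, D}, {B, C}, {C, D}. Prime attributes: {A, B, C, D}.
Each dependency's left side is a superkey — BCNF holds.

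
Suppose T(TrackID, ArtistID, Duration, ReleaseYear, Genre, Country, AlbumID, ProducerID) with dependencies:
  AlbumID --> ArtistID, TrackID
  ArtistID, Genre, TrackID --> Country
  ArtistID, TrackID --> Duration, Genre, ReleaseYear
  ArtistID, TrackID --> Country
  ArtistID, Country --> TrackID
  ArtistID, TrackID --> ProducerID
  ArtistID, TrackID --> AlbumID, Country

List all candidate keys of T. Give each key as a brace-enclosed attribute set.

Closure of {AlbumID} is {AlbumID, ArtistID, Country, Duration, Genre, ProducerID, ReleaseYear, TrackID}, the whole schema; {AlbumID} is a candidate key.
Closure of {ArtistID, Country} is {AlbumID, ArtistID, Country, Duration, Genre, ProducerID, ReleaseYear, TrackID}, the whole schema; {ArtistID, Country} is a candidate key.
Closure of {ArtistID, TrackID} is {AlbumID, ArtistID, Country, Duration, Genre, ProducerID, ReleaseYear, TrackID}, the whole schema; {ArtistID, TrackID} is a candidate key.
These are minimal and exhaustive — every other superkey contains one of them.

{AlbumID}, {ArtistID, Country}, {ArtistID, TrackID}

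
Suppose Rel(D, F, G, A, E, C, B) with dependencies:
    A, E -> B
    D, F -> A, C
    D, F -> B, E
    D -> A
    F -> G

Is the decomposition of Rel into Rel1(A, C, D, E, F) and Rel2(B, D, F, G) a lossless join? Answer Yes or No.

Common attributes: {D, F}; their closure is {A, B, C, D, E, F, G}.
Since Rel1 ⊆ {A, B, C, D, E, F, G}, the intersection is a superkey of Rel1; the decomposition is lossless.

Yes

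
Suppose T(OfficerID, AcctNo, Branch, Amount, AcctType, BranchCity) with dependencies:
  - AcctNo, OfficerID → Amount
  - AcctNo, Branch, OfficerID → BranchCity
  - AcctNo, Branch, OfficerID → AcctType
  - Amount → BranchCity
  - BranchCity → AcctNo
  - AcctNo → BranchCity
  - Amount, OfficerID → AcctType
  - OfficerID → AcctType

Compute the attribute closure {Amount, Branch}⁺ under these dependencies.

Start with {Amount, Branch}.
Amount → BranchCity applies; add {BranchCity} → now {Amount, Branch, BranchCity}.
BranchCity → AcctNo applies; add {AcctNo} → now {AcctNo, Amount, Branch, BranchCity}.
No further FD applies.

{AcctNo, Amount, Branch, BranchCity}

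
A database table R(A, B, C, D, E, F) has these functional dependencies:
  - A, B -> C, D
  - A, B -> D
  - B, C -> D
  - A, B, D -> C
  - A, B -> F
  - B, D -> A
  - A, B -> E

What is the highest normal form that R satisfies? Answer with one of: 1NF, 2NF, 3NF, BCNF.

Candidate keys: {A, B}, {B, C}, {B, D}. Prime attributes: {A, B, C, D}.
The left-hand side of every FD is a superkey, so BCNF is satisfied.

BCNF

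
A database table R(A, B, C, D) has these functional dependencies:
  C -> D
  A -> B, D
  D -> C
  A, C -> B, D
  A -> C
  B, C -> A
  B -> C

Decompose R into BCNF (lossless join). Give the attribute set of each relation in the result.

Candidate keys of the original relation: {A}, {B}.
Within {A, B, C, D}: {C}⁺ ∩ {A, B, C, D} = {C, D}, not the whole set, so C -> D violates BCNF; decompose into {C, D} and {A, B, C}.
{C, D} has no BCNF violation.
{A, B, C} has no BCNF violation.

{A, B, C}; {C, D}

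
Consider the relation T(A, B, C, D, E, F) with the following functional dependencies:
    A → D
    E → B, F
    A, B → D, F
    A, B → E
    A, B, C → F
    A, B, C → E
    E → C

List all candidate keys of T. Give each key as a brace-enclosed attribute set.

Attributes never on any right-hand side: {A} — every candidate key must contain it.
{A, B}⁺ = {A, B, C, D, E, F} — all of the relation — so {A, B} is a candidate key.
{A, E}⁺ = {A, B, C, D, E, F} — all of the relation — so {A, E} is a candidate key.
No proper subset of any of these is a key, and no other minimal superkey exists.

{A, B}, {A, E}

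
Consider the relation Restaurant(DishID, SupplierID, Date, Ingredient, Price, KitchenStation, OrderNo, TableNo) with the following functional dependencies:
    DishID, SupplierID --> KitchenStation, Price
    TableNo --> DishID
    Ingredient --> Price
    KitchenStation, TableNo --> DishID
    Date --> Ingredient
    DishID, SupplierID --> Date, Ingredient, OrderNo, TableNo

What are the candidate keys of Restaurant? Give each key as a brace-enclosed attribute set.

{DishID, SupplierID}, {SupplierID, TableNo}

Attributes never on any right-hand side: {SupplierID} — every candidate key must contain it.
Closure of {DishID, SupplierID} is {Date, DishID, Ingredient, KitchenStation, OrderNo, Price, SupplierID, TableNo}, the whole schema; {DishID, SupplierID} is a candidate key.
Closure of {SupplierID, TableNo} is {Date, DishID, Ingredient, KitchenStation, OrderNo, Price, SupplierID, TableNo}, the whole schema; {SupplierID, TableNo} is a candidate key.
Any other superkey properly contains one of these, so there are no further candidate keys.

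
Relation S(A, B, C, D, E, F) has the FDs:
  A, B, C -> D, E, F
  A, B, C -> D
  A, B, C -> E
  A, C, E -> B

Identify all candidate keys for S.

{A, B, C}, {A, C, E}

No FD produces {A, C}, so they must be in every candidate key.
{A, B, C} is a candidate key since {A, B, C}⁺ = {A, B, C, D, E, F} covers every attribute.
{A, C, E} is a candidate key since {A, C, E}⁺ = {A, B, C, D, E, F} covers every attribute.
No proper subset of any of these is a key, and no other minimal superkey exists.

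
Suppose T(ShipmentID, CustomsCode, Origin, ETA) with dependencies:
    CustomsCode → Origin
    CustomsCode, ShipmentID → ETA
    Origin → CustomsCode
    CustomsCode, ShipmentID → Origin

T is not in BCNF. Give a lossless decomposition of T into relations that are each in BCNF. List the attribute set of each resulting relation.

Candidate keys of the original relation: {CustomsCode, ShipmentID}, {Origin, ShipmentID}.
Within {CustomsCode, ETA, Origin, ShipmentID}: {CustomsCode}⁺ ∩ {CustomsCode, ETA, Origin, ShipmentID} = {CustomsCode, Origin}, not the whole set, so CustomsCode → Origin violates BCNF; decompose into {CustomsCode, Origin} and {CustomsCode, ETA, ShipmentID}.
{CustomsCode, Origin}: every determinant is a superkey — BCNF.
{CustomsCode, ETA, ShipmentID}: every determinant is a superkey — BCNF.

{CustomsCode, ETA, ShipmentID}; {CustomsCode, Origin}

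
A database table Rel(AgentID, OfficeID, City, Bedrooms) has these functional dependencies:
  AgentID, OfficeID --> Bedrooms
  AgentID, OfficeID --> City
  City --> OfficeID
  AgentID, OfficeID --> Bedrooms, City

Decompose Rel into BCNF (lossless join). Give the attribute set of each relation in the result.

{AgentID, Bedrooms, City}; {City, OfficeID}

Candidate keys of the original relation: {AgentID, City}, {AgentID, OfficeID}.
In {AgentID, Bedrooms, City, OfficeID}, {City} is not a superkey ({City}⁺ restricted to this set is {City, OfficeID}), so split on City --> OfficeID into {City, OfficeID} and {AgentID, Bedrooms, City}.
{City, OfficeID}: every determinant is a superkey — BCNF.
{AgentID, Bedrooms, City}: every determinant is a superkey — BCNF.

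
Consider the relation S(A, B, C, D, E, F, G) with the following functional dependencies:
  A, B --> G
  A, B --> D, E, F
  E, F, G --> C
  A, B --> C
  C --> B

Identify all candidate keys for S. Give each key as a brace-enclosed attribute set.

{A, B}, {A, C}, {A, E, F, G}

No FD produces {A}, so it must be in every candidate key.
{A, B}⁺ = {A, B, C, D, E, F, G}, which is every attribute, so {A, B} is a candidate key.
{A, C}⁺ = {A, B, C, D, E, F, G}, which is every attribute, so {A, C} is a candidate key.
{A, E, F, G}⁺ = {A, B, C, D, E, F, G}, which is every attribute, so {A, E, F, G} is a candidate key.
Any other superkey properly contains one of these, so there are no further candidate keys.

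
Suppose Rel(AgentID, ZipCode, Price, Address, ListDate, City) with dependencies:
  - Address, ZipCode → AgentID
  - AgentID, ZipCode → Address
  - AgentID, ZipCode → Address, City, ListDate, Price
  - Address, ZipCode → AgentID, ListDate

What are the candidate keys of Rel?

{Address, ZipCode}, {AgentID, ZipCode}

{ZipCode} never appears on the right of any FD, so every key must include it.
{Address, ZipCode} is a candidate key since {Address, ZipCode}⁺ = {Address, AgentID, City, ListDate, Price, ZipCode} covers every attribute.
{AgentID, ZipCode} is a candidate key since {AgentID, ZipCode}⁺ = {Address, AgentID, City, ListDate, Price, ZipCode} covers every attribute.
Any other superkey properly contains one of these, so there are no further candidate keys.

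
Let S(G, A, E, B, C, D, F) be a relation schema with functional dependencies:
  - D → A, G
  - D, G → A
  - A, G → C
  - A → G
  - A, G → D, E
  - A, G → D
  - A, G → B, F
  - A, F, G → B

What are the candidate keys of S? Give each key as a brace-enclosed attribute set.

{A}, {D}

{A} is a candidate key since {A}⁺ = {A, B, C, D, E, F, G} covers every attribute.
{D} is a candidate key since {D}⁺ = {A, B, C, D, E, F, G} covers every attribute.
These are minimal and exhaustive — every other superkey contains one of them.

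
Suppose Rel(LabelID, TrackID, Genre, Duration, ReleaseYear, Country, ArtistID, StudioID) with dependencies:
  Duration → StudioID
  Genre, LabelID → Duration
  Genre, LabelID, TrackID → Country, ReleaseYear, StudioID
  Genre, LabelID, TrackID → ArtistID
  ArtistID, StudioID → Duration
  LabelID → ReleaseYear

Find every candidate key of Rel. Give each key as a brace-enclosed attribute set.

{Genre, LabelID, TrackID}

Attributes never on any right-hand side: {Genre, LabelID, TrackID} — every candidate key must contain all of them.
{Genre, LabelID, TrackID} is a candidate key since {Genre, LabelID, TrackID}⁺ = {ArtistID, Country, Duration, Genre, LabelID, ReleaseYear, StudioID, TrackID} covers every attribute.
No smaller or unrelated set reaches every attribute, so there are no other keys.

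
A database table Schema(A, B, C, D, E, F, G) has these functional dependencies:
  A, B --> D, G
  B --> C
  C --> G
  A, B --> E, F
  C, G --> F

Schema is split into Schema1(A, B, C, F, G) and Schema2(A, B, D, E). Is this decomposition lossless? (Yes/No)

Yes

Common attributes: {A, B}; their closure is {A, B, C, D, E, F, G}.
Since Schema1 ⊆ {A, B, C, D, E, F, G}, the intersection is a superkey of Schema1; the decomposition is lossless.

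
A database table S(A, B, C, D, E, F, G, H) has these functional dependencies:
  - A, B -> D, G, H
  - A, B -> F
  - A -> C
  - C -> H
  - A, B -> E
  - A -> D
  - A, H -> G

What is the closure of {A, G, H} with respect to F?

Start with {A, G, H}.
A -> C applies; add {C} → now {A, C, G, H}.
A -> D applies; add {D} → now {A, C, D, G, H}.
No further FD applies.

{A, C, D, G, H}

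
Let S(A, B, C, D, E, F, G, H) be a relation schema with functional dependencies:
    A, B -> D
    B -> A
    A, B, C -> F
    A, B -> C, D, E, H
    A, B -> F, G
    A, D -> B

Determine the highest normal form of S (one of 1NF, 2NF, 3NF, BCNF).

Candidate keys: {A, D}, {B}. Prime attributes: {A, B, D}.
The left-hand side of every FD is a superkey, so BCNF is satisfied.

BCNF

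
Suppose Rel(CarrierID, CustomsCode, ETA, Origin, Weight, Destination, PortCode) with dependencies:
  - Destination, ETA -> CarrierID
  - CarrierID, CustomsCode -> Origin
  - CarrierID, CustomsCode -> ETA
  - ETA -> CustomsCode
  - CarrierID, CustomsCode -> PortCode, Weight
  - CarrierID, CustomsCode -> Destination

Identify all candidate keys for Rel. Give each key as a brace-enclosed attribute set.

{CarrierID, CustomsCode}⁺ = {CarrierID, CustomsCode, Destination, ETA, Origin, PortCode, Weight}, which is every attribute, so {CarrierID, CustomsCode} is a candidate key.
{CarrierID, ETA}⁺ = {CarrierID, CustomsCode, Destination, ETA, Origin, PortCode, Weight}, which is every attribute, so {CarrierID, ETA} is a candidate key.
{Destination, ETA}⁺ = {CarrierID, CustomsCode, Destination, ETA, Origin, PortCode, Weight}, which is every attribute, so {Destination, ETA} is a candidate key.
No proper subset of any of these is a key, and no other minimal superkey exists.

{CarrierID, CustomsCode}, {CarrierID, ETA}, {Destination, ETA}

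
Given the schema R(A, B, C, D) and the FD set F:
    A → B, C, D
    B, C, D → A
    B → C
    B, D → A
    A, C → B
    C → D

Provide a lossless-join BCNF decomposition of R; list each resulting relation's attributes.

Candidate keys of the original relation: {A}, {B}.
{A, B, C, D}: {C} determines {C, D} here but is not a superkey — split on C → D, giving {C, D} and {A, B, C}.
{C, D} is in BCNF.
{A, B, C} is in BCNF.

{A, B, C}; {C, D}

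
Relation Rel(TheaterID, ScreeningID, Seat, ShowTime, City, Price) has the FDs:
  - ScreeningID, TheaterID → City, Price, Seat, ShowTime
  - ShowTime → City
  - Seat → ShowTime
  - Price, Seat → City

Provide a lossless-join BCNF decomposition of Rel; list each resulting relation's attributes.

{City, ShowTime}; {Price, ScreeningID, Seat, TheaterID}; {Seat, ShowTime}

Candidate key of the original relation: {ScreeningID, TheaterID}.
Within {City, Price, ScreeningID, Seat, ShowTime, TheaterID}: {ShowTime}⁺ ∩ {City, Price, ScreeningID, Seat, ShowTime, TheaterID} = {City, ShowTime}, not the whole set, so ShowTime → City violates BCNF; decompose into {City, ShowTime} and {Price, ScreeningID, Seat, ShowTime, TheaterID}.
{City, ShowTime} is in BCNF.
Within {Price, ScreeningID, Seat, ShowTime, TheaterID}: {Seat}⁺ ∩ {Price, ScreeningID, Seat, ShowTime, TheaterID} = {Seat, ShowTime}, not the whole set, so Seat → ShowTime violates BCNF; decompose into {Seat, ShowTime} and {Price, ScreeningID, Seat, TheaterID}.
{Seat, ShowTime} is in BCNF.
{Price, ScreeningID, Seat, TheaterID} is in BCNF.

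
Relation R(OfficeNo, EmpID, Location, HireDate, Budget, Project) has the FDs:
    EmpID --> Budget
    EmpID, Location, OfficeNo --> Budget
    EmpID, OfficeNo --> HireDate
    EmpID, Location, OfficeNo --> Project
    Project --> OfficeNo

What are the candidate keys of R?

{EmpID, Location, OfficeNo}, {EmpID, Location, Project}

No FD produces {EmpID, Location}, so they must be in every candidate key.
{EmpID, Location, OfficeNo}⁺ = {Budget, EmpID, HireDate, Location, OfficeNo, Project}, which is every attribute, so {EmpID, Location, OfficeNo} is a candidate key.
{EmpID, Location, Project}⁺ = {Budget, EmpID, HireDate, Location, OfficeNo, Project}, which is every attribute, so {EmpID, Location, Project} is a candidate key.
These are minimal and exhaustive — every other superkey contains one of them.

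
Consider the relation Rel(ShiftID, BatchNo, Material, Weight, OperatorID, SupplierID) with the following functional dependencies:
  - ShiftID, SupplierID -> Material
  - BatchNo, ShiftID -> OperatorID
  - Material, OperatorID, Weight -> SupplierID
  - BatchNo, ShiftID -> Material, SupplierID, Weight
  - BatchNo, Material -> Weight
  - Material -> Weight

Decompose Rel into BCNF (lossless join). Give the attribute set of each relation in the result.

Candidate key of the original relation: {BatchNo, ShiftID}.
Within {BatchNo, Material, OperatorID, ShiftID, SupplierID, Weight}: {ShiftID, SupplierID}⁺ ∩ {BatchNo, Material, OperatorID, ShiftID, SupplierID, Weight} = {Material, ShiftID, SupplierID, Weight}, not the whole set, so ShiftID, SupplierID -> Material, Weight violates BCNF; decompose into {Material, ShiftID, SupplierID, Weight} and {BatchNo, OperatorID, ShiftID, SupplierID}.
Within {Material, ShiftID, SupplierID, Weight}: {Material}⁺ ∩ {Material, ShiftID, SupplierID, Weight} = {Material, Weight}, not the whole set, so Material -> Weight violates BCNF; decompose into {Material, Weight} and {Material, ShiftID, SupplierID}.
{Material, Weight}: every determinant is a superkey — BCNF.
{Material, ShiftID, SupplierID}: every determinant is a superkey — BCNF.
{BatchNo, OperatorID, ShiftID, SupplierID}: every determinant is a superkey — BCNF.

{BatchNo, OperatorID, ShiftID, SupplierID}; {Material, ShiftID, SupplierID}; {Material, Weight}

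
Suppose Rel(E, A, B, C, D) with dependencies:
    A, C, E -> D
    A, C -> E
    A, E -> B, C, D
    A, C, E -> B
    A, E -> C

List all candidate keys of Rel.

{A} never appears on the right of any FD, so every key must include it.
{A, C}⁺ = {A, B, C, D, E} — all of the relation — so {A, C} is a candidate key.
{A, E}⁺ = {A, B, C, D, E} — all of the relation — so {A, E} is a candidate key.
These are minimal and exhaustive — every other superkey contains one of them.

{A, C}, {A, E}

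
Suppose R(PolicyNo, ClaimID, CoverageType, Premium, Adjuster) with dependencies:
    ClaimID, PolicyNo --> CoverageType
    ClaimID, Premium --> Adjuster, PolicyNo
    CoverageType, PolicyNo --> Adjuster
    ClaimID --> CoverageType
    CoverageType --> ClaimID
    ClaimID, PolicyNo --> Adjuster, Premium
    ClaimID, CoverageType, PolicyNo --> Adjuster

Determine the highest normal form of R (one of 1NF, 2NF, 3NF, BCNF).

3NF

Candidate keys: {ClaimID, PolicyNo}, {ClaimID, Premium}, {CoverageType, PolicyNo}, {CoverageType, Premium}. Prime attributes: {ClaimID, CoverageType, PolicyNo, Premium}.
For ClaimID --> CoverageType we have {ClaimID}⁺ = {ClaimID, CoverageType}; {ClaimID} is not a superkey, so BCNF fails.
Its right-hand attributes {CoverageType} are all prime, as are those of every other non-superkey FD — the relation is in 3NF.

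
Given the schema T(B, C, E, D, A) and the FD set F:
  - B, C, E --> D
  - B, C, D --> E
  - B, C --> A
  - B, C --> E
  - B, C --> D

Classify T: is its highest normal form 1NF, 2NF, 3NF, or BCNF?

BCNF

Candidate key: {B, C}. Prime attributes: {B, C}.
The left-hand side of every FD is a superkey, so BCNF is satisfied.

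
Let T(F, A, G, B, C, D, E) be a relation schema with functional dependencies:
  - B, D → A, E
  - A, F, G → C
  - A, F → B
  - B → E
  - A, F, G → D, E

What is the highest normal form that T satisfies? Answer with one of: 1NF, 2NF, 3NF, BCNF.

1NF

Candidate keys: {A, F, G}, {B, D, F, G}. Prime attributes: {A, B, D, F, G}.
B, D → A, E: {B, D}⁺ = {A, B, D, E}, which is not all of the attributes, so the left side is not a superkey — BCNF is violated.
B, D → A, E determines the non-prime attribute {E} from a non-superkey — 3NF is violated.
{A, F} is a proper subset of the key {A, F, G}, and {A, F}⁺ contains the non-prime attribute {E} — a partial dependency, so 2NF is violated.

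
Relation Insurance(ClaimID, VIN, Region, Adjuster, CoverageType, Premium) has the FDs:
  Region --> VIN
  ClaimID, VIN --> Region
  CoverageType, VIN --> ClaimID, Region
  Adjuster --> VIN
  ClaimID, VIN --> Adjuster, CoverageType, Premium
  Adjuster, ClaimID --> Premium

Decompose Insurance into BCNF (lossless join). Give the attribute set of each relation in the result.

{Adjuster, ClaimID, CoverageType, Premium, Region}; {Region, VIN}

Candidate keys of the original relation: {Adjuster, ClaimID}, {Adjuster, CoverageType}, {ClaimID, Region}, {ClaimID, VIN}, {CoverageType, Region}, {CoverageType, VIN}.
In {Adjuster, ClaimID, CoverageType, Premium, Region, VIN}, {Region} is not a superkey ({Region}⁺ restricted to this set is {Region, VIN}), so split on Region --> VIN into {Region, VIN} and {Adjuster, ClaimID, CoverageType, Premium, Region}.
{Region, VIN} is in BCNF.
{Adjuster, ClaimID, CoverageType, Premium, Region} is in BCNF.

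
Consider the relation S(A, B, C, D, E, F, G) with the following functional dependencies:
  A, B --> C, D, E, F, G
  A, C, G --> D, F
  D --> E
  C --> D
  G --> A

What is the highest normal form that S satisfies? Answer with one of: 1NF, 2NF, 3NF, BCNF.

Candidate keys: {A, B}, {B, G}. Prime attributes: {A, B, G}.
For A, C, G --> D, F we have {A, C, G}⁺ = {A, C, D, E, F, G}; {A, C, G} is not a superkey, so BCNF fails.
Because {D, F} are non-prime and the left side of A, C, G --> D, F is not a superkey, the relation is not in 3NF.
No proper subset of a key has a non-prime attribute in its closure, so there is no partial dependency; 2NF holds.

2NF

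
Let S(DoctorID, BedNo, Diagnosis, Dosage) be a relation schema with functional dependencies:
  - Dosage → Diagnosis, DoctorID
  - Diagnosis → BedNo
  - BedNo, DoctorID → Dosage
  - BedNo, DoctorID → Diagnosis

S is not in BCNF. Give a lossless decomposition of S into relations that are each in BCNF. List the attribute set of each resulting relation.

{BedNo, Diagnosis}; {Diagnosis, DoctorID, Dosage}

Candidate keys of the original relation: {BedNo, DoctorID}, {Diagnosis, DoctorID}, {Dosage}.
In {BedNo, Diagnosis, DoctorID, Dosage}, {Diagnosis} is not a superkey ({Diagnosis}⁺ restricted to this set is {BedNo, Diagnosis}), so split on Diagnosis → BedNo into {BedNo, Diagnosis} and {Diagnosis, DoctorID, Dosage}.
{BedNo, Diagnosis}: every determinant is a superkey — BCNF.
{Diagnosis, DoctorID, Dosage}: every determinant is a superkey — BCNF.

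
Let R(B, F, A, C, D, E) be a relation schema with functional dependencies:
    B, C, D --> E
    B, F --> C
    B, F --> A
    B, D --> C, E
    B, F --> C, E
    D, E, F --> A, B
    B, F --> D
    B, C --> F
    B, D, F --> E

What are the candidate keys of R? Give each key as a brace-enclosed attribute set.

{B, C}, {B, D}, {B, F}, {D, E, F}

Closure of {B, C} is {A, B, C, D, E, F}, the whole schema; {B, C} is a candidate key.
Closure of {B, D} is {A, B, C, D, E, F}, the whole schema; {B, D} is a candidate key.
Closure of {B, F} is {A, B, C, D, E, F}, the whole schema; {B, F} is a candidate key.
Closure of {D, E, F} is {A, B, C, D, E, F}, the whole schema; {D, E, F} is a candidate key.
Any other superkey properly contains one of these, so there are no further candidate keys.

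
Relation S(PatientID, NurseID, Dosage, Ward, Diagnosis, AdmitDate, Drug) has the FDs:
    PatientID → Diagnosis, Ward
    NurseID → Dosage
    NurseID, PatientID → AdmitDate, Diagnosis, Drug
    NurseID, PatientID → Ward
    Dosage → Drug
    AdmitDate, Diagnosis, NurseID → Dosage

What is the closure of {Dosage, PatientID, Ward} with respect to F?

{Diagnosis, Dosage, Drug, PatientID, Ward}

Start with {Dosage, PatientID, Ward}.
PatientID → Diagnosis, Ward applies; add {Diagnosis} → now {Diagnosis, Dosage, PatientID, Ward}.
Dosage → Drug applies; add {Drug} → now {Diagnosis, Dosage, Drug, PatientID, Ward}.
No further FD applies.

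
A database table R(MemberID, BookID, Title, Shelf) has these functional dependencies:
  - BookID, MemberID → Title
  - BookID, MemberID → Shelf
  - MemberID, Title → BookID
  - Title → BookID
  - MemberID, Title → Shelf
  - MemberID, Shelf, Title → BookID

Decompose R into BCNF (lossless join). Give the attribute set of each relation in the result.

{BookID, Title}; {MemberID, Shelf, Title}

Candidate keys of the original relation: {BookID, MemberID}, {MemberID, Title}.
{BookID, MemberID, Shelf, Title}: {Title} determines {BookID, Title} here but is not a superkey — split on Title → BookID, giving {BookID, Title} and {MemberID, Shelf, Title}.
{BookID, Title}: every determinant is a superkey — BCNF.
{MemberID, Shelf, Title}: every determinant is a superkey — BCNF.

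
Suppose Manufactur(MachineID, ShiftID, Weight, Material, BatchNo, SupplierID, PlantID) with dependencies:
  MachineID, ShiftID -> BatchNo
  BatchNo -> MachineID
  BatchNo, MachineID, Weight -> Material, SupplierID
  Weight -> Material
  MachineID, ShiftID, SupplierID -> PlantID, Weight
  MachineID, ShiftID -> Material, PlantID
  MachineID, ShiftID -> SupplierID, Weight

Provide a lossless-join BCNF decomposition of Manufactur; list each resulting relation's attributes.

{BatchNo, MachineID}; {BatchNo, PlantID, ShiftID, Weight}; {BatchNo, SupplierID, Weight}; {Material, Weight}

Candidate keys of the original relation: {BatchNo, ShiftID}, {MachineID, ShiftID}.
Within {BatchNo, MachineID, Material, PlantID, ShiftID, SupplierID, Weight}: {BatchNo}⁺ ∩ {BatchNo, MachineID, Material, PlantID, ShiftID, SupplierID, Weight} = {BatchNo, MachineID}, not the whole set, so BatchNo -> MachineID violates BCNF; decompose into {BatchNo, MachineID} and {BatchNo, Material, PlantID, ShiftID, SupplierID, Weight}.
{BatchNo, MachineID} is in BCNF.
Within {BatchNo, Material, PlantID, ShiftID, SupplierID, Weight}: {Weight}⁺ ∩ {BatchNo, Material, PlantID, ShiftID, SupplierID, Weight} = {Material, Weight}, not the whole set, so Weight -> Material violates BCNF; decompose into {Material, Weight} and {BatchNo, PlantID, ShiftID, SupplierID, Weight}.
{Material, Weight} is in BCNF.
Within {BatchNo, PlantID, ShiftID, SupplierID, Weight}: {BatchNo, Weight}⁺ ∩ {BatchNo, PlantID, ShiftID, SupplierID, Weight} = {BatchNo, SupplierID, Weight}, not the whole set, so BatchNo, Weight -> SupplierID violates BCNF; decompose into {BatchNo, SupplierID, Weight} and {BatchNo, PlantID, ShiftID, Weight}.
{BatchNo, SupplierID, Weight} is in BCNF.
{BatchNo, PlantID, ShiftID, Weight} is in BCNF.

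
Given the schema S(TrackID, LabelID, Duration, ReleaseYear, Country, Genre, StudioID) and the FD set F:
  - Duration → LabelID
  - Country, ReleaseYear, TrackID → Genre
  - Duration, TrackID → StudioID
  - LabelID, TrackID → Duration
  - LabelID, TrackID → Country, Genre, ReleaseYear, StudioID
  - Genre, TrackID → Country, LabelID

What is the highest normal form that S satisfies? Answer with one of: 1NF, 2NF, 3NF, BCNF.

Candidate keys: {Country, ReleaseYear, TrackID}, {Duration, TrackID}, {Genre, TrackID}, {LabelID, TrackID}. Prime attributes: {Country, Duration, Genre, LabelID, ReleaseYear, TrackID}.
For Duration → LabelID we have {Duration}⁺ = {Duration, LabelID}; {Duration} is not a superkey, so BCNF fails.
Since {LabelID} ⊆ prime attributes and every other non-superkey FD also has a prime right side, the schema is in 3NF.

3NF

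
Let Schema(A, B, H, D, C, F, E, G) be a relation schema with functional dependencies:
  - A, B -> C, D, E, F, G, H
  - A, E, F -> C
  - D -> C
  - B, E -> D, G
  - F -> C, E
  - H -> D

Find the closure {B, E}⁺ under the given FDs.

Start with {B, E}.
B, E -> D, G applies; add {D, G} → now {B, D, E, G}.
D -> C applies; add {C} → now {B, C, D, E, G}.
No further FD applies.

{B, C, D, E, G}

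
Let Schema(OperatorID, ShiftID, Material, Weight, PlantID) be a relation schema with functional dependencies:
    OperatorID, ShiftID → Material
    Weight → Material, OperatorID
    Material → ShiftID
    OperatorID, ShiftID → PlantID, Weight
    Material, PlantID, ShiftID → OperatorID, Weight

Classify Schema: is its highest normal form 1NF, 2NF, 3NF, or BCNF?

3NF

Candidate keys: {Material, OperatorID}, {Material, PlantID}, {OperatorID, ShiftID}, {Weight}. Prime attributes: {Material, OperatorID, PlantID, ShiftID, Weight}.
Material → ShiftID breaks BCNF: {Material}⁺ = {Material, ShiftID}, so {Material} is not a superkey.
Since {ShiftID} ⊆ prime attributes and every other non-superkey FD also has a prime right side, the schema is in 3NF.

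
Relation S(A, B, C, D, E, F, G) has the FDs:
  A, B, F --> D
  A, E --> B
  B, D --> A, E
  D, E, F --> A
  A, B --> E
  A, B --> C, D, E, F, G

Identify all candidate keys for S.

{A, B}⁺ = {A, B, C, D, E, F, G}, which is every attribute, so {A, B} is a candidate key.
{A, E}⁺ = {A, B, C, D, E, F, G}, which is every attribute, so {A, E} is a candidate key.
{B, D}⁺ = {A, B, C, D, E, F, G}, which is every attribute, so {B, D} is a candidate key.
{D, E, F}⁺ = {A, B, C, D, E, F, G}, which is every attribute, so {D, E, F} is a candidate key.
These are minimal and exhaustive — every other superkey contains one of them.

{A, B}, {A, E}, {B, D}, {D, E, F}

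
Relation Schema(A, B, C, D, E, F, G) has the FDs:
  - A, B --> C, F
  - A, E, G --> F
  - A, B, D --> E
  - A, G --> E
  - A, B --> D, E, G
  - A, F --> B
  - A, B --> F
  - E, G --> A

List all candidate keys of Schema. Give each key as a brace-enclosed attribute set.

{A, B}, {A, F}, {A, G}, {E, G}

{A, B}⁺ = {A, B, C, D, E, F, G} — all of the relation — so {A, B} is a candidate key.
{A, F}⁺ = {A, B, C, D, E, F, G} — all of the relation — so {A, F} is a candidate key.
{A, G}⁺ = {A, B, C, D, E, F, G} — all of the relation — so {A, G} is a candidate key.
{E, G}⁺ = {A, B, C, D, E, F, G} — all of the relation — so {E, G} is a candidate key.
Any other superkey properly contains one of these, so there are no further candidate keys.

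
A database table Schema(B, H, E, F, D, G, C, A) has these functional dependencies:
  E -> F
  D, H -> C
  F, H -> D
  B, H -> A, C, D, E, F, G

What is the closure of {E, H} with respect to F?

{C, D, E, F, H}

Start with {E, H}.
E -> F applies; add {F} → now {E, F, H}.
F, H -> D applies; add {D} → now {D, E, F, H}.
D, H -> C applies; add {C} → now {C, D, E, F, H}.
No further FD applies.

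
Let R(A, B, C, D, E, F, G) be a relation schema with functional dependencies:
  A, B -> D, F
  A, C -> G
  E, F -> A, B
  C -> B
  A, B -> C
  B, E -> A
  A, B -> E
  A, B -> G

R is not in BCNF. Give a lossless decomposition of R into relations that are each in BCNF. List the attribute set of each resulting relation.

{A, C, D, E, F, G}; {B, C}

Candidate keys of the original relation: {A, B}, {A, C}, {B, E}, {C, E}, {E, F}.
In {A, B, C, D, E, F, G}, {C} is not a superkey ({C}⁺ restricted to this set is {B, C}), so split on C -> B into {B, C} and {A, C, D, E, F, G}.
{B, C} is in BCNF.
{A, C, D, E, F, G} is in BCNF.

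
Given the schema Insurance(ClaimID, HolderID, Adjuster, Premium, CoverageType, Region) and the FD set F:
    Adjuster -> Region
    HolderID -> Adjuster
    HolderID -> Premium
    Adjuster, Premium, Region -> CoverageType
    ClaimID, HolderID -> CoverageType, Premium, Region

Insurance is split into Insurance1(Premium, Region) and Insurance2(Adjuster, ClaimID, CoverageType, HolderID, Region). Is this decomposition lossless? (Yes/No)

Common attributes: {Region}; their closure is {Region}.
The closure covers neither Insurance1 nor Insurance2 entirely; the join is not lossless.

No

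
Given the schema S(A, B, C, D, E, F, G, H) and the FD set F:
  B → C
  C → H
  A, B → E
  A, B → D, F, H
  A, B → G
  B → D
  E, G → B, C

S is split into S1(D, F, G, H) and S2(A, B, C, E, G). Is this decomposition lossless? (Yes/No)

No

S1 ∩ S2 = {G}; its closure under F is {G}.
S1 ⊄ {G} and S2 ⊄ {G}, so the split is lossy.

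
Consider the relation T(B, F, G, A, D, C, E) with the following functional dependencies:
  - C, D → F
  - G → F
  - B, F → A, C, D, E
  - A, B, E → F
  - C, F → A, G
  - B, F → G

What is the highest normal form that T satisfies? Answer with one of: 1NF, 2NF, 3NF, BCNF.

Candidate keys: {A, B, E}, {B, C, D}, {B, F}, {B, G}. Prime attributes: {A, B, C, D, E, F, G}.
C, D → F: {C, D}⁺ = {A, C, D, F, G}, which is not all of the attributes, so the left side is not a superkey — BCNF is violated.
Its right-hand attributes {F} are all prime, as are those of every other non-superkey FD — the relation is in 3NF.

3NF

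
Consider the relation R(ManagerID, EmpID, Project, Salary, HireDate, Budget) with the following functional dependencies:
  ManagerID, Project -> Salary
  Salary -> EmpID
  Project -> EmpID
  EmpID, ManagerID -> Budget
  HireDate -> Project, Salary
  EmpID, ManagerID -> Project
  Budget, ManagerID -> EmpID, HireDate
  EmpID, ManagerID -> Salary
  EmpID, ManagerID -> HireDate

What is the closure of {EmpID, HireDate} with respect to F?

{EmpID, HireDate, Project, Salary}

Start with {EmpID, HireDate}.
HireDate -> Project, Salary applies; add {Project, Salary} → now {EmpID, HireDate, Project, Salary}.
No further FD applies.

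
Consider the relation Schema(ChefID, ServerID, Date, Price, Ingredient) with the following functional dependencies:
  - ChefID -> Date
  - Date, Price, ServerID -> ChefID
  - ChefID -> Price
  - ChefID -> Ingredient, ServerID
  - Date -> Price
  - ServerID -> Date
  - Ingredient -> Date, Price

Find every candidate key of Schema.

{ChefID}, {ServerID}

Closure of {ChefID} is {ChefID, Date, Ingredient, Price, ServerID}, the whole schema; {ChefID} is a candidate key.
Closure of {ServerID} is {ChefID, Date, Ingredient, Price, ServerID}, the whole schema; {ServerID} is a candidate key.
These are minimal and exhaustive — every other superkey contains one of them.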